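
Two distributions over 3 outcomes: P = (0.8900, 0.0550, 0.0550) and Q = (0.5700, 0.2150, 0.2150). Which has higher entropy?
Q

P is highly concentrated on one outcome (89%), making it nearly deterministic. Q spreads its mass more evenly (max 57%). The more spread-out distribution has higher entropy: H(P) ≈ 0.610 bits, H(Q) ≈ 1.416 bits.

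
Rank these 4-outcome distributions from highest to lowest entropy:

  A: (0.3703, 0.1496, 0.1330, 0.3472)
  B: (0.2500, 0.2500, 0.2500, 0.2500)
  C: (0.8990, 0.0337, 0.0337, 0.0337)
B > A > C

Key insight: Entropy is maximized by uniform distributions and minimized by concentrated distributions.

- Uniform distributions have maximum entropy log₂(4) = 2.0000 bits
- The more "peaked" or concentrated a distribution, the lower its entropy

Entropies:
  H(A) = 1.8577 bits
  H(B) = 2.0000 bits
  H(C) = 0.6322 bits

Ranking: B > A > C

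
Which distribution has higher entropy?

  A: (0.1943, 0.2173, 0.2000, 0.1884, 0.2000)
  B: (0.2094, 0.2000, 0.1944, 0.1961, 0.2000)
B

Both distributions are close to uniform, making this a harder comparison.

H(A) = 2.3203 bits
H(B) = 2.3214 bits

The distribution closer to uniform has higher entropy.
Answer: B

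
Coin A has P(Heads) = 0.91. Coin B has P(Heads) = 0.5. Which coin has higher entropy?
B

For binary distributions, entropy is maximized at p=0.5 and decreases as p moves toward 0 or 1.

H(A) = H(0.91) = 0.4365 bits
H(B) = H(0.5) = 1.0000 bits

Distribution B (p=0.5) is closer to uniform (p=0.5), so it has higher entropy.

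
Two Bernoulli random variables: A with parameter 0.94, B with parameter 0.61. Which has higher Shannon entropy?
B

For binary distributions, entropy is maximized at p=0.5 and decreases as p moves toward 0 or 1.

H(A) = H(0.94) = 0.3274 bits
H(B) = H(0.61) = 0.9648 bits

Distribution B (p=0.61) is closer to uniform (p=0.5), so it has higher entropy.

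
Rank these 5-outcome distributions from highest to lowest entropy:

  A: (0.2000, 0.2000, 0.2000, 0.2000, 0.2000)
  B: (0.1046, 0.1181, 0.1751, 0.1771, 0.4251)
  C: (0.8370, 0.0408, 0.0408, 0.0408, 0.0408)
A > B > C

Key insight: Entropy is maximized by uniform distributions and minimized by concentrated distributions.

- Uniform distributions have maximum entropy log₂(5) = 2.3219 bits
- The more "peaked" or concentrated a distribution, the lower its entropy

Entropies:
  H(A) = 2.3219 bits
  H(B) = 2.1118 bits
  H(C) = 0.9674 bits

Ranking: A > B > C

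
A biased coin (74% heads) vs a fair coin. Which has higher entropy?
Fair coin

The fair coin is uniform (p=0.5), maximizing binary entropy at 1 bit. The biased coin has H(0.74) ≈ 0.827 bits — its outcome is more predictable, so its entropy is lower.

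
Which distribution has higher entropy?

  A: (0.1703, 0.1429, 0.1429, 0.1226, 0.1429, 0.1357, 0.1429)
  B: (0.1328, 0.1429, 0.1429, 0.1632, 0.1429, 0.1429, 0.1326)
B

Both distributions are close to uniform, making this a harder comparison.

H(A) = 2.8013 bits
H(B) = 2.8043 bits

The distribution closer to uniform has higher entropy.
Answer: B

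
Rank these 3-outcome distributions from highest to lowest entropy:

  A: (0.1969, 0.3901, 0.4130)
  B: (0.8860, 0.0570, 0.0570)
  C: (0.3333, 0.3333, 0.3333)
C > A > B

Key insight: Entropy is maximized by uniform distributions and minimized by concentrated distributions.

- Uniform distributions have maximum entropy log₂(3) = 1.5850 bits
- The more "peaked" or concentrated a distribution, the lower its entropy

Entropies:
  H(A) = 1.5183 bits
  H(B) = 0.6259 bits
  H(C) = 1.5850 bits

Ranking: C > A > B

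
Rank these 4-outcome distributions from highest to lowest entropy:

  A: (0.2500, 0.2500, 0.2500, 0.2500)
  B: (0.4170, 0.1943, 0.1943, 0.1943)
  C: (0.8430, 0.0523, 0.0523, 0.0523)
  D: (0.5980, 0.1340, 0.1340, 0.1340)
A > B > D > C

Key insight: Entropy is maximized by uniform distributions and minimized by concentrated distributions.

Entropies:
  H(A) = 2.0000 bits
  H(B) = 1.9041 bits
  H(C) = 0.8759 bits
  H(D) = 1.6093 bits

Ranking: A > B > D > C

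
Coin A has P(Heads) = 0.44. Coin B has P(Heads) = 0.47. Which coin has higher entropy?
B

For binary distributions, entropy is maximized at p=0.5 and decreases as p moves toward 0 or 1.

H(A) = H(0.44) = 0.9896 bits
H(B) = H(0.47) = 0.9974 bits

Distribution B (p=0.47) is closer to uniform (p=0.5), so it has higher entropy.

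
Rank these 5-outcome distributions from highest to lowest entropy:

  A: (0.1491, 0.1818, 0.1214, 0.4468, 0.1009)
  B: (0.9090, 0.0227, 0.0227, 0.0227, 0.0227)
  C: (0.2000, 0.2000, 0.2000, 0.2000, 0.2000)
C > A > B

Key insight: Entropy is maximized by uniform distributions and minimized by concentrated distributions.

- Uniform distributions have maximum entropy log₂(5) = 2.3219 bits
- The more "peaked" or concentrated a distribution, the lower its entropy

Entropies:
  H(A) = 2.0790 bits
  H(B) = 0.6218 bits
  H(C) = 2.3219 bits

Ranking: C > A > B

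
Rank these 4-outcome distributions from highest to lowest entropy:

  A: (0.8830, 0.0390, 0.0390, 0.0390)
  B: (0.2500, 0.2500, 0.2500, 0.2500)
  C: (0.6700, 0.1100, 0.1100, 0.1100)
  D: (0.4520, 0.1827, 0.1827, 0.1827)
B > D > C > A

Key insight: Entropy is maximized by uniform distributions and minimized by concentrated distributions.

Entropies:
  H(A) = 0.7061 bits
  H(B) = 2.0000 bits
  H(C) = 1.4380 bits
  H(D) = 1.8619 bits

Ranking: B > D > C > A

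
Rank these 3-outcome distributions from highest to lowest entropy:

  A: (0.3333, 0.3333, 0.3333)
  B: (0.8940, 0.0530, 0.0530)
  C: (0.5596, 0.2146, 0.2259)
A > C > B

Key insight: Entropy is maximized by uniform distributions and minimized by concentrated distributions.

- Uniform distributions have maximum entropy log₂(3) = 1.5850 bits
- The more "peaked" or concentrated a distribution, the lower its entropy

Entropies:
  H(A) = 1.5850 bits
  H(B) = 0.5937 bits
  H(C) = 1.4300 bits

Ranking: A > C > B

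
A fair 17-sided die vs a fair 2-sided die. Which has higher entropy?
17-sided die

Both are uniform distributions; for uniform over n outcomes, H = log₂(n). H(17-sided) = log₂(17) = 4.087 bits and H(2-sided) = log₂(2) = 1.000 bits. More outcomes in a uniform distribution means higher entropy.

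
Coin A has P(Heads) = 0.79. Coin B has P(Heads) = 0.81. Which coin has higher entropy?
A

For binary distributions, entropy is maximized at p=0.5 and decreases as p moves toward 0 or 1.

H(A) = H(0.79) = 0.7415 bits
H(B) = H(0.81) = 0.7015 bits

Distribution A (p=0.79) is closer to uniform (p=0.5), so it has higher entropy.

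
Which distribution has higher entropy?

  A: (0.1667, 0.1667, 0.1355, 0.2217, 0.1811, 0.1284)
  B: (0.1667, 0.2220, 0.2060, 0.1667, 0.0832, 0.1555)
A

Both distributions are close to uniform, making this a harder comparison.

H(A) = 2.5608 bits
H(B) = 2.5291 bits

The distribution closer to uniform has higher entropy.
Answer: A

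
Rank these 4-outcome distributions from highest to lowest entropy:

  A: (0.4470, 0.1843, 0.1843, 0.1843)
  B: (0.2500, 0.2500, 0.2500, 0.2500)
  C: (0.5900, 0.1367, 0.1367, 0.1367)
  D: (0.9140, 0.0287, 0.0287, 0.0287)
B > A > C > D

Key insight: Entropy is maximized by uniform distributions and minimized by concentrated distributions.

Entropies:
  H(A) = 1.8684 bits
  H(B) = 2.0000 bits
  H(C) = 1.6263 bits
  H(D) = 0.5593 bits

Ranking: B > A > C > D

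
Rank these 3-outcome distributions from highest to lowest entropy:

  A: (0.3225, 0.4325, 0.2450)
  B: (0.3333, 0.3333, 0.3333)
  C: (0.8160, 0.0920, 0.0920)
B > A > C

Key insight: Entropy is maximized by uniform distributions and minimized by concentrated distributions.

- Uniform distributions have maximum entropy log₂(3) = 1.5850 bits
- The more "peaked" or concentrated a distribution, the lower its entropy

Entropies:
  H(A) = 1.5467 bits
  H(B) = 1.5850 bits
  H(C) = 0.8727 bits

Ranking: B > A > C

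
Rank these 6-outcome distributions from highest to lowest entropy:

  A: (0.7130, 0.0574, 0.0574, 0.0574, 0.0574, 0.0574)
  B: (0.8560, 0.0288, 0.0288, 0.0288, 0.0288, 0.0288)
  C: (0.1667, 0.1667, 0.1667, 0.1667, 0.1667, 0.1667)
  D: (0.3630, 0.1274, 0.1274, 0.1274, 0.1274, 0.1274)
C > D > A > B

Key insight: Entropy is maximized by uniform distributions and minimized by concentrated distributions.

Entropies:
  H(A) = 1.5312 bits
  H(B) = 0.9290 bits
  H(C) = 2.5850 bits
  H(D) = 2.4242 bits

Ranking: C > D > A > B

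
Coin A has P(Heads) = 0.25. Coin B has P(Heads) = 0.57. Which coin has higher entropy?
B

For binary distributions, entropy is maximized at p=0.5 and decreases as p moves toward 0 or 1.

H(A) = H(0.25) = 0.8113 bits
H(B) = H(0.57) = 0.9858 bits

Distribution B (p=0.57) is closer to uniform (p=0.5), so it has higher entropy.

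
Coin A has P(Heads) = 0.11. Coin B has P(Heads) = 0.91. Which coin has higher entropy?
A

For binary distributions, entropy is maximized at p=0.5 and decreases as p moves toward 0 or 1.

H(A) = H(0.11) = 0.4999 bits
H(B) = H(0.91) = 0.4365 bits

Distribution A (p=0.11) is closer to uniform (p=0.5), so it has higher entropy.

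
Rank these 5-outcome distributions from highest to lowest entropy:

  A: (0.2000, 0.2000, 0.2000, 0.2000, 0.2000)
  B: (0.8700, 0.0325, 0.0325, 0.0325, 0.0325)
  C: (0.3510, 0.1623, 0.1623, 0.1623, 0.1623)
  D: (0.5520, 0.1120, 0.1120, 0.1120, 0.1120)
A > C > D > B

Key insight: Entropy is maximized by uniform distributions and minimized by concentrated distributions.

Entropies:
  H(A) = 2.3219 bits
  H(B) = 0.8174 bits
  H(C) = 2.2330 bits
  H(D) = 1.8882 bits

Ranking: A > C > D > B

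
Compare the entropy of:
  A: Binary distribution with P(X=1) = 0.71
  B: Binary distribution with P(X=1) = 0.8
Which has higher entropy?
A

For binary distributions, entropy is maximized at p=0.5 and decreases as p moves toward 0 or 1.

H(A) = H(0.71) = 0.8687 bits
H(B) = H(0.8) = 0.7219 bits

Distribution A (p=0.71) is closer to uniform (p=0.5), so it has higher entropy.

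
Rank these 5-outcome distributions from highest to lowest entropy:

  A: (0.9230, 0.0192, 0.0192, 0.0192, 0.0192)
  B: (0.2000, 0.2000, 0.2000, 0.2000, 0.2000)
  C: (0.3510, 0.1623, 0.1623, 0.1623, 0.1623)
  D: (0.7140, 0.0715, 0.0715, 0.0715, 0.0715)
B > C > D > A

Key insight: Entropy is maximized by uniform distributions and minimized by concentrated distributions.

Entropies:
  H(A) = 0.5455 bits
  H(B) = 2.3219 bits
  H(C) = 2.2330 bits
  H(D) = 1.4355 bits

Ranking: B > C > D > A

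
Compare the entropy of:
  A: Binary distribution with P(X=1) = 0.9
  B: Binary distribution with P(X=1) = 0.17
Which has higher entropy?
B

For binary distributions, entropy is maximized at p=0.5 and decreases as p moves toward 0 or 1.

H(A) = H(0.9) = 0.4690 bits
H(B) = H(0.17) = 0.6577 bits

Distribution B (p=0.17) is closer to uniform (p=0.5), so it has higher entropy.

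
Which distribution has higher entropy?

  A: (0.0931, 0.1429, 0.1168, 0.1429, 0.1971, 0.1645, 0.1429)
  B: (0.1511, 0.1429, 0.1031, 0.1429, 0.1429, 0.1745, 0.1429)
B

Both distributions are close to uniform, making this a harder comparison.

H(A) = 2.7739 bits
H(B) = 2.7935 bits

The distribution closer to uniform has higher entropy.
Answer: B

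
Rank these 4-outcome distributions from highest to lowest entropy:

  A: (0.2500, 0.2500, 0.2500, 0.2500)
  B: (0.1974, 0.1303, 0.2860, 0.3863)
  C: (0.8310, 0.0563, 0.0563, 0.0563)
A > B > C

Key insight: Entropy is maximized by uniform distributions and minimized by concentrated distributions.

- Uniform distributions have maximum entropy log₂(4) = 2.0000 bits
- The more "peaked" or concentrated a distribution, the lower its entropy

Entropies:
  H(A) = 2.0000 bits
  H(B) = 1.8918 bits
  H(C) = 0.9233 bits

Ranking: A > B > C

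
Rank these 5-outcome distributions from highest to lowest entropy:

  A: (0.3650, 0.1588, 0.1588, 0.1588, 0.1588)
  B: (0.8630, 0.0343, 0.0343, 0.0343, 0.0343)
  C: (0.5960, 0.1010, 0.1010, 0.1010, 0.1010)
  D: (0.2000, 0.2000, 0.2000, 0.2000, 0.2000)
D > A > C > B

Key insight: Entropy is maximized by uniform distributions and minimized by concentrated distributions.

Entropies:
  H(A) = 2.2168 bits
  H(B) = 0.8503 bits
  H(C) = 1.7812 bits
  H(D) = 2.3219 bits

Ranking: D > A > C > B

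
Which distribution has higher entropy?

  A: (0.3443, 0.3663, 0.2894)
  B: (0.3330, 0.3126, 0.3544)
B

Both distributions are close to uniform, making this a harder comparison.

H(A) = 1.5781 bits
H(B) = 1.5831 bits

The distribution closer to uniform has higher entropy.
Answer: B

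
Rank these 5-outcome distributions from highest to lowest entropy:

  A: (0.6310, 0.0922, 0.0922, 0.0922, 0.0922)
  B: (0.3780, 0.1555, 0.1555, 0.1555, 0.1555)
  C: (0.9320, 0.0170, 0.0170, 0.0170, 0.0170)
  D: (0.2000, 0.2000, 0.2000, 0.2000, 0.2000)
D > B > A > C

Key insight: Entropy is maximized by uniform distributions and minimized by concentrated distributions.

Entropies:
  H(A) = 1.6879 bits
  H(B) = 2.2006 bits
  H(C) = 0.4944 bits
  H(D) = 2.3219 bits

Ranking: D > B > A > C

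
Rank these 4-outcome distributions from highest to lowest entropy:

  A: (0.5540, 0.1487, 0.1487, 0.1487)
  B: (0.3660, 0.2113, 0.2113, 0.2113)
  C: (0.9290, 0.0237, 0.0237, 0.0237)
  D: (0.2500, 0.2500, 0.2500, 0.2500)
D > B > A > C

Key insight: Entropy is maximized by uniform distributions and minimized by concentrated distributions.

Entropies:
  H(A) = 1.6985 bits
  H(B) = 1.9524 bits
  H(C) = 0.4822 bits
  H(D) = 2.0000 bits

Ranking: D > B > A > C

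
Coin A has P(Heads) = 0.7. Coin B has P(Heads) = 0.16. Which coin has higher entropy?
A

For binary distributions, entropy is maximized at p=0.5 and decreases as p moves toward 0 or 1.

H(A) = H(0.7) = 0.8813 bits
H(B) = H(0.16) = 0.6343 bits

Distribution A (p=0.7) is closer to uniform (p=0.5), so it has higher entropy.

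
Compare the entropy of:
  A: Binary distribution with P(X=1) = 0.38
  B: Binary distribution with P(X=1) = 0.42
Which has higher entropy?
B

For binary distributions, entropy is maximized at p=0.5 and decreases as p moves toward 0 or 1.

H(A) = H(0.38) = 0.9580 bits
H(B) = H(0.42) = 0.9815 bits

Distribution B (p=0.42) is closer to uniform (p=0.5), so it has higher entropy.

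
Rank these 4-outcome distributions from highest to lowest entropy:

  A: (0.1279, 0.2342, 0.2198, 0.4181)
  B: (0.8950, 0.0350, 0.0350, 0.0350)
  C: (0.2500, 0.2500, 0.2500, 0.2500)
C > A > B

Key insight: Entropy is maximized by uniform distributions and minimized by concentrated distributions.

- Uniform distributions have maximum entropy log₂(4) = 2.0000 bits
- The more "peaked" or concentrated a distribution, the lower its entropy

Entropies:
  H(A) = 1.8763 bits
  H(B) = 0.6511 bits
  H(C) = 2.0000 bits

Ranking: C > A > B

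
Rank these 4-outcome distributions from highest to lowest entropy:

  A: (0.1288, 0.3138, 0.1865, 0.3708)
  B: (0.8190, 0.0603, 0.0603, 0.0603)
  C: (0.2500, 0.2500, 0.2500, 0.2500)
C > A > B

Key insight: Entropy is maximized by uniform distributions and minimized by concentrated distributions.

- Uniform distributions have maximum entropy log₂(4) = 2.0000 bits
- The more "peaked" or concentrated a distribution, the lower its entropy

Entropies:
  H(A) = 1.8882 bits
  H(B) = 0.9691 bits
  H(C) = 2.0000 bits

Ranking: C > A > B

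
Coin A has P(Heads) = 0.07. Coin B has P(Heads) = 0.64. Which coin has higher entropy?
B

For binary distributions, entropy is maximized at p=0.5 and decreases as p moves toward 0 or 1.

H(A) = H(0.07) = 0.3659 bits
H(B) = H(0.64) = 0.9427 bits

Distribution B (p=0.64) is closer to uniform (p=0.5), so it has higher entropy.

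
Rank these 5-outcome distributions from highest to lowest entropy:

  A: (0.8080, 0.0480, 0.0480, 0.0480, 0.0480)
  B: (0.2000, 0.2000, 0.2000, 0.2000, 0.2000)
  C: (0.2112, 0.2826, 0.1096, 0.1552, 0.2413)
B > C > A

Key insight: Entropy is maximized by uniform distributions and minimized by concentrated distributions.

- Uniform distributions have maximum entropy log₂(5) = 2.3219 bits
- The more "peaked" or concentrated a distribution, the lower its entropy

Entropies:
  H(A) = 1.0896 bits
  H(B) = 2.3219 bits
  H(C) = 2.2508 bits

Ranking: B > C > A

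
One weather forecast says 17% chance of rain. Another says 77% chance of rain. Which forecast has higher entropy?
77% forecast

Treat each forecast as a Bernoulli distribution. Binary entropy is maximized at p=0.5 and falls off symmetrically toward 0 or 1. The 77% forecast is closer to 50%, so it is more uncertain. H(17%) ≈ 0.658 bits, H(77%) ≈ 0.778 bits.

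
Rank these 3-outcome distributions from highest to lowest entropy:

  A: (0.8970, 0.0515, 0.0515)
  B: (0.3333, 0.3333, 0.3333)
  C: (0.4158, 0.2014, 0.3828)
B > C > A

Key insight: Entropy is maximized by uniform distributions and minimized by concentrated distributions.

- Uniform distributions have maximum entropy log₂(3) = 1.5850 bits
- The more "peaked" or concentrated a distribution, the lower its entropy

Entropies:
  H(A) = 0.5814 bits
  H(B) = 1.5850 bits
  H(C) = 1.5223 bits

Ranking: B > C > A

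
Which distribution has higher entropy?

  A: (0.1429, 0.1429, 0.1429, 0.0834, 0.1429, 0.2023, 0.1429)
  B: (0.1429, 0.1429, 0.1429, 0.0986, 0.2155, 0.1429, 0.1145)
A

Both distributions are close to uniform, making this a harder comparison.

H(A) = 2.7705 bits
H(B) = 2.7689 bits

The distribution closer to uniform has higher entropy.
Answer: A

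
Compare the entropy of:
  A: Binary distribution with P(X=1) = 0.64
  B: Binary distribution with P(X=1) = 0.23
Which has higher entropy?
A

For binary distributions, entropy is maximized at p=0.5 and decreases as p moves toward 0 or 1.

H(A) = H(0.64) = 0.9427 bits
H(B) = H(0.23) = 0.7780 bits

Distribution A (p=0.64) is closer to uniform (p=0.5), so it has higher entropy.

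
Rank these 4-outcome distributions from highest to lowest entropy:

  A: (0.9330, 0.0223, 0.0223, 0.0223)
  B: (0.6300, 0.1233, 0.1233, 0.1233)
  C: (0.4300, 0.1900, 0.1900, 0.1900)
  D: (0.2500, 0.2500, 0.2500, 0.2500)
D > C > B > A

Key insight: Entropy is maximized by uniform distributions and minimized by concentrated distributions.

Entropies:
  H(A) = 0.4608 bits
  H(B) = 1.5371 bits
  H(C) = 1.8892 bits
  H(D) = 2.0000 bits

Ranking: D > C > B > A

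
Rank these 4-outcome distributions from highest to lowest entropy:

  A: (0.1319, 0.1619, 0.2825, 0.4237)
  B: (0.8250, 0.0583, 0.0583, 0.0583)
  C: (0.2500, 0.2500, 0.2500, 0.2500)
C > A > B

Key insight: Entropy is maximized by uniform distributions and minimized by concentrated distributions.

- Uniform distributions have maximum entropy log₂(4) = 2.0000 bits
- The more "peaked" or concentrated a distribution, the lower its entropy

Entropies:
  H(A) = 1.8509 bits
  H(B) = 0.9464 bits
  H(C) = 2.0000 bits

Ranking: C > A > B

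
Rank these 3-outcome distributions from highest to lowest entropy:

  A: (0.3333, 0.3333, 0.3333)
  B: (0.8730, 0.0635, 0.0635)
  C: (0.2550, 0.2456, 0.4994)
A > C > B

Key insight: Entropy is maximized by uniform distributions and minimized by concentrated distributions.

- Uniform distributions have maximum entropy log₂(3) = 1.5850 bits
- The more "peaked" or concentrated a distribution, the lower its entropy

Entropies:
  H(A) = 1.5850 bits
  H(B) = 0.6762 bits
  H(C) = 1.5005 bits

Ranking: A > C > B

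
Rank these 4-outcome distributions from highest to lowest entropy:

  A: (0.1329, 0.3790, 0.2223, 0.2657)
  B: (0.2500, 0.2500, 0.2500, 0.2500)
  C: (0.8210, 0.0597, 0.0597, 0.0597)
B > A > C

Key insight: Entropy is maximized by uniform distributions and minimized by concentrated distributions.

- Uniform distributions have maximum entropy log₂(4) = 2.0000 bits
- The more "peaked" or concentrated a distribution, the lower its entropy

Entropies:
  H(A) = 1.9079 bits
  H(B) = 2.0000 bits
  H(C) = 0.9616 bits

Ranking: B > A > C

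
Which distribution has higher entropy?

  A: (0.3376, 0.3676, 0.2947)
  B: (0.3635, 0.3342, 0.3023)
B

Both distributions are close to uniform, making this a harder comparison.

H(A) = 1.5791 bits
H(B) = 1.5809 bits

The distribution closer to uniform has higher entropy.
Answer: B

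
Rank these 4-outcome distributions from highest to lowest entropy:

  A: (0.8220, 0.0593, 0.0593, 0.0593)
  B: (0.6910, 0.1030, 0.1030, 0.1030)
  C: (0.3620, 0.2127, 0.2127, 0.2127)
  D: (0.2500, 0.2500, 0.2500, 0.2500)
D > C > B > A

Key insight: Entropy is maximized by uniform distributions and minimized by concentrated distributions.

Entropies:
  H(A) = 0.9578 bits
  H(B) = 1.3818 bits
  H(C) = 1.9555 bits
  H(D) = 2.0000 bits

Ranking: D > C > B > A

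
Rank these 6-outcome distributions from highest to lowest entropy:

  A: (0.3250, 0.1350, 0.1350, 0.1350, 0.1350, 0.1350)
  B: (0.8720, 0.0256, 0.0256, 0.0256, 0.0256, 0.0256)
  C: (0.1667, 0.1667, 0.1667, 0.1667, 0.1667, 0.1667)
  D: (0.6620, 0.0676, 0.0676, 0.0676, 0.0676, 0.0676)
C > A > D > B

Key insight: Entropy is maximized by uniform distributions and minimized by concentrated distributions.

Entropies:
  H(A) = 2.4770 bits
  H(B) = 0.8491 bits
  H(C) = 2.5850 bits
  H(D) = 1.7077 bits

Ranking: C > A > D > B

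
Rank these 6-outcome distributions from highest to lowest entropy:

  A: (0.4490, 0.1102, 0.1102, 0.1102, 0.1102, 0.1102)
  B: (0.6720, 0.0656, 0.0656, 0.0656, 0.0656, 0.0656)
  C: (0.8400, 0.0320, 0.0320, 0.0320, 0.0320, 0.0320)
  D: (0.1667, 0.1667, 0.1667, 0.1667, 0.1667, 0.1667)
D > A > B > C

Key insight: Entropy is maximized by uniform distributions and minimized by concentrated distributions.

Entropies:
  H(A) = 2.2719 bits
  H(B) = 1.6745 bits
  H(C) = 1.0058 bits
  H(D) = 2.5850 bits

Ranking: D > A > B > C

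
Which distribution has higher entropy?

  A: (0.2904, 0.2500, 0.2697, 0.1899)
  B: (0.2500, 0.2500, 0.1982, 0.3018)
B

Both distributions are close to uniform, making this a harder comparison.

H(A) = 1.9831 bits
H(B) = 1.9844 bits

The distribution closer to uniform has higher entropy.
Answer: B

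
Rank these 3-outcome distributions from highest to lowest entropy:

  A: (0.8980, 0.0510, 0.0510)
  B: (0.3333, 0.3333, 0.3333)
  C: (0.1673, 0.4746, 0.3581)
B > C > A

Key insight: Entropy is maximized by uniform distributions and minimized by concentrated distributions.

- Uniform distributions have maximum entropy log₂(3) = 1.5850 bits
- The more "peaked" or concentrated a distribution, the lower its entropy

Entropies:
  H(A) = 0.5773 bits
  H(B) = 1.5850 bits
  H(C) = 1.4724 bits

Ranking: B > C > A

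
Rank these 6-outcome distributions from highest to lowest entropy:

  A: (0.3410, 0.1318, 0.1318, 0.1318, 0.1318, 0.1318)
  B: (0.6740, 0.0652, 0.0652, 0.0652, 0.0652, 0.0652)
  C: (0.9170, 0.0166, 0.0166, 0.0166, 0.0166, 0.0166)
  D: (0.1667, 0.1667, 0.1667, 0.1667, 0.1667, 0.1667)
D > A > B > C

Key insight: Entropy is maximized by uniform distributions and minimized by concentrated distributions.

Entropies:
  H(A) = 2.4559 bits
  H(B) = 1.6677 bits
  H(C) = 0.6054 bits
  H(D) = 2.5850 bits

Ranking: D > A > B > C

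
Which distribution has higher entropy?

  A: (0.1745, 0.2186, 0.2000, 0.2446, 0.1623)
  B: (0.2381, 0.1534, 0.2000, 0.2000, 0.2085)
B

Both distributions are close to uniform, making this a harder comparison.

H(A) = 2.3061 bits
H(B) = 2.3082 bits

The distribution closer to uniform has higher entropy.
Answer: B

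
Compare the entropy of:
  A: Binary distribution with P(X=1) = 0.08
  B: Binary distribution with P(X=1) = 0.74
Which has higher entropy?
B

For binary distributions, entropy is maximized at p=0.5 and decreases as p moves toward 0 or 1.

H(A) = H(0.08) = 0.4022 bits
H(B) = H(0.74) = 0.8267 bits

Distribution B (p=0.74) is closer to uniform (p=0.5), so it has higher entropy.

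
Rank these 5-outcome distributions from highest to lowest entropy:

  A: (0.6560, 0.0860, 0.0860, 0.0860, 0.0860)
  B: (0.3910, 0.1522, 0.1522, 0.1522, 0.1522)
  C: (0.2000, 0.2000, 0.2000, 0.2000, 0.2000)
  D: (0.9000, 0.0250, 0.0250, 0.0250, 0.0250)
C > B > A > D

Key insight: Entropy is maximized by uniform distributions and minimized by concentrated distributions.

Entropies:
  H(A) = 1.6166 bits
  H(B) = 2.1834 bits
  H(C) = 2.3219 bits
  H(D) = 0.6690 bits

Ranking: C > B > A > D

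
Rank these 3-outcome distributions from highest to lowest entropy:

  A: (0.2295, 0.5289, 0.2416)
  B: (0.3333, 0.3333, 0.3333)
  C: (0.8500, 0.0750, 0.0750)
B > A > C

Key insight: Entropy is maximized by uniform distributions and minimized by concentrated distributions.

- Uniform distributions have maximum entropy log₂(3) = 1.5850 bits
- The more "peaked" or concentrated a distribution, the lower its entropy

Entropies:
  H(A) = 1.4685 bits
  H(B) = 1.5850 bits
  H(C) = 0.7598 bits

Ranking: B > A > C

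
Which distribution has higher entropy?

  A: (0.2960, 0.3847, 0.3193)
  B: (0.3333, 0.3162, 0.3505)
B

Both distributions are close to uniform, making this a harder comparison.

H(A) = 1.5759 bits
H(B) = 1.5837 bits

The distribution closer to uniform has higher entropy.
Answer: B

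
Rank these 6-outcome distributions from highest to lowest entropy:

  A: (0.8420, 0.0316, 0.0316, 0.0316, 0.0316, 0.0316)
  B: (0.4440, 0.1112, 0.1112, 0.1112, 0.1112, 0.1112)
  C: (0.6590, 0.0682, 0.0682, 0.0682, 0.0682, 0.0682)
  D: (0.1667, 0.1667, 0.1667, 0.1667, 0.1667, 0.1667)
D > B > C > A

Key insight: Entropy is maximized by uniform distributions and minimized by concentrated distributions.

Entropies:
  H(A) = 0.9964 bits
  H(B) = 2.2819 bits
  H(C) = 1.7175 bits
  H(D) = 2.5850 bits

Ranking: D > B > C > A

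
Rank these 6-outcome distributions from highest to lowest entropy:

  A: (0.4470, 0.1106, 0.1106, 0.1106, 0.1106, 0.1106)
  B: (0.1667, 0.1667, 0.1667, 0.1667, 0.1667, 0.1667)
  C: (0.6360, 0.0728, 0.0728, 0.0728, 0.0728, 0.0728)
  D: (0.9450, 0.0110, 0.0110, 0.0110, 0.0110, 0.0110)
B > A > C > D

Key insight: Entropy is maximized by uniform distributions and minimized by concentrated distributions.

Entropies:
  H(A) = 2.2759 bits
  H(B) = 2.5850 bits
  H(C) = 1.7911 bits
  H(D) = 0.4350 bits

Ranking: B > A > C > D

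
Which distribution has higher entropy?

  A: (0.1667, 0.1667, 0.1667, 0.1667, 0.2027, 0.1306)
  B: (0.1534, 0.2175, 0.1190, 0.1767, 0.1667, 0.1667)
A

Both distributions are close to uniform, making this a harder comparison.

H(A) = 2.5736 bits
H(B) = 2.5627 bits

The distribution closer to uniform has higher entropy.
Answer: A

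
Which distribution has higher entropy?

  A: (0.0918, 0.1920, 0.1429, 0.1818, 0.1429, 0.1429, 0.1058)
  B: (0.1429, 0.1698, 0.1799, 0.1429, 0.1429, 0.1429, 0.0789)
B

Both distributions are close to uniform, making this a harder comparison.

H(A) = 2.7666 bits
H(B) = 2.7728 bits

The distribution closer to uniform has higher entropy.
Answer: B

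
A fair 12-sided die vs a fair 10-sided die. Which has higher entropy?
12-sided die

Both are uniform distributions; for uniform over n outcomes, H = log₂(n). H(12-sided) = log₂(12) = 3.585 bits and H(10-sided) = log₂(10) = 3.322 bits. More outcomes in a uniform distribution means higher entropy.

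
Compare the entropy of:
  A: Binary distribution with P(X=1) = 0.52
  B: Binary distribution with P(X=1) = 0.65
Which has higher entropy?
A

For binary distributions, entropy is maximized at p=0.5 and decreases as p moves toward 0 or 1.

H(A) = H(0.52) = 0.9988 bits
H(B) = H(0.65) = 0.9341 bits

Distribution A (p=0.52) is closer to uniform (p=0.5), so it has higher entropy.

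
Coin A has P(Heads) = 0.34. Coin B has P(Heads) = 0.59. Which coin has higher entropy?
B

For binary distributions, entropy is maximized at p=0.5 and decreases as p moves toward 0 or 1.

H(A) = H(0.34) = 0.9248 bits
H(B) = H(0.59) = 0.9765 bits

Distribution B (p=0.59) is closer to uniform (p=0.5), so it has higher entropy.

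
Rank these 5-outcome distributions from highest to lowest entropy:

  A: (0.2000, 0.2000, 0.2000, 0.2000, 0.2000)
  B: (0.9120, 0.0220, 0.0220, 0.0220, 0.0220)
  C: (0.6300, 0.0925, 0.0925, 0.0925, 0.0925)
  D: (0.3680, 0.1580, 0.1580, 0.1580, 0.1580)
A > D > C > B

Key insight: Entropy is maximized by uniform distributions and minimized by concentrated distributions.

Entropies:
  H(A) = 2.3219 bits
  H(B) = 0.6058 bits
  H(C) = 1.6907 bits
  H(D) = 2.2131 bits

Ranking: A > D > C > B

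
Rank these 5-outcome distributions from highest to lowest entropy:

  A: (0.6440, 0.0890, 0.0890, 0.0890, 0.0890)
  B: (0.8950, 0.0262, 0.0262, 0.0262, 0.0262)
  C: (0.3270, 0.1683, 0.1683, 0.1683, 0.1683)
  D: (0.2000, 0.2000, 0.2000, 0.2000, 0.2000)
D > C > A > B

Key insight: Entropy is maximized by uniform distributions and minimized by concentrated distributions.

Entropies:
  H(A) = 1.6513 bits
  H(B) = 0.6946 bits
  H(C) = 2.2578 bits
  H(D) = 2.3219 bits

Ranking: D > C > A > B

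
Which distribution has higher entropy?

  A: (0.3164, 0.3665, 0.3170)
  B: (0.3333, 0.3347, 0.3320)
B

Both distributions are close to uniform, making this a harder comparison.

H(A) = 1.5814 bits
H(B) = 1.5850 bits

The distribution closer to uniform has higher entropy.
Answer: B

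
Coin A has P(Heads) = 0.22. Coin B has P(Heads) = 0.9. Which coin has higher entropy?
A

For binary distributions, entropy is maximized at p=0.5 and decreases as p moves toward 0 or 1.

H(A) = H(0.22) = 0.7602 bits
H(B) = H(0.9) = 0.4690 bits

Distribution A (p=0.22) is closer to uniform (p=0.5), so it has higher entropy.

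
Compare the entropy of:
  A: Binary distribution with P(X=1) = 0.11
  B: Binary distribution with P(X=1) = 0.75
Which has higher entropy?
B

For binary distributions, entropy is maximized at p=0.5 and decreases as p moves toward 0 or 1.

H(A) = H(0.11) = 0.4999 bits
H(B) = H(0.75) = 0.8113 bits

Distribution B (p=0.75) is closer to uniform (p=0.5), so it has higher entropy.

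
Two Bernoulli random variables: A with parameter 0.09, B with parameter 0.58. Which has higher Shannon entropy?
B

For binary distributions, entropy is maximized at p=0.5 and decreases as p moves toward 0 or 1.

H(A) = H(0.09) = 0.4365 bits
H(B) = H(0.58) = 0.9815 bits

Distribution B (p=0.58) is closer to uniform (p=0.5), so it has higher entropy.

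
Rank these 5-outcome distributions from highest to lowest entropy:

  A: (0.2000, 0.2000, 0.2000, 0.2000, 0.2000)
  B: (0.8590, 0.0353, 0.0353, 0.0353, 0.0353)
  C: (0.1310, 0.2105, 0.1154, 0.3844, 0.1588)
A > C > B

Key insight: Entropy is maximized by uniform distributions and minimized by concentrated distributions.

- Uniform distributions have maximum entropy log₂(5) = 2.3219 bits
- The more "peaked" or concentrated a distribution, the lower its entropy

Entropies:
  H(A) = 2.3219 bits
  H(B) = 0.8689 bits
  H(C) = 2.1685 bits

Ranking: A > C > B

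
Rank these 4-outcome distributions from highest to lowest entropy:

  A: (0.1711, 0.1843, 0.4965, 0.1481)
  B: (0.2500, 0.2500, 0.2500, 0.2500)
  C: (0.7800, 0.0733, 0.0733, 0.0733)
B > A > C

Key insight: Entropy is maximized by uniform distributions and minimized by concentrated distributions.

- Uniform distributions have maximum entropy log₂(4) = 2.0000 bits
- The more "peaked" or concentrated a distribution, the lower its entropy

Entropies:
  H(A) = 1.7951 bits
  H(B) = 2.0000 bits
  H(C) = 1.1089 bits

Ranking: B > A > C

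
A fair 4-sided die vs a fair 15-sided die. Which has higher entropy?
15-sided die

Both are uniform distributions; for uniform over n outcomes, H = log₂(n). H(4-sided) = log₂(4) = 2.000 bits and H(15-sided) = log₂(15) = 3.907 bits. More outcomes in a uniform distribution means higher entropy.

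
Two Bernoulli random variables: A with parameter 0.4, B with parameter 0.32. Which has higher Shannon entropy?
A

For binary distributions, entropy is maximized at p=0.5 and decreases as p moves toward 0 or 1.

H(A) = H(0.4) = 0.9710 bits
H(B) = H(0.32) = 0.9044 bits

Distribution A (p=0.4) is closer to uniform (p=0.5), so it has higher entropy.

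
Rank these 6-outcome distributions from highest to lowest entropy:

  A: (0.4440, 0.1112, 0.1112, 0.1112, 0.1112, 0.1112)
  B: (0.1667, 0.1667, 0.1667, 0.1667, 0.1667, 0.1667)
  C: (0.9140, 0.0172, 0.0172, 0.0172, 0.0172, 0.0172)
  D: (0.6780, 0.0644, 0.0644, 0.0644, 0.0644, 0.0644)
B > A > D > C

Key insight: Entropy is maximized by uniform distributions and minimized by concentrated distributions.

Entropies:
  H(A) = 2.2819 bits
  H(B) = 2.5850 bits
  H(C) = 0.6227 bits
  H(D) = 1.6542 bits

Ranking: B > A > D > C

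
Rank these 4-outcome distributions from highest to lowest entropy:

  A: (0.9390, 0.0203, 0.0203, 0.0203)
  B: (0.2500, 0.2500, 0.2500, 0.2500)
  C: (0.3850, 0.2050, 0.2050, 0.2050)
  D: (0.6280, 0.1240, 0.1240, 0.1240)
B > C > D > A

Key insight: Entropy is maximized by uniform distributions and minimized by concentrated distributions.

Entropies:
  H(A) = 0.4281 bits
  H(B) = 2.0000 bits
  H(C) = 1.9362 bits
  H(D) = 1.5418 bits

Ranking: B > C > D > A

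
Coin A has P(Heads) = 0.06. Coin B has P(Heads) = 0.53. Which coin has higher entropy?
B

For binary distributions, entropy is maximized at p=0.5 and decreases as p moves toward 0 or 1.

H(A) = H(0.06) = 0.3274 bits
H(B) = H(0.53) = 0.9974 bits

Distribution B (p=0.53) is closer to uniform (p=0.5), so it has higher entropy.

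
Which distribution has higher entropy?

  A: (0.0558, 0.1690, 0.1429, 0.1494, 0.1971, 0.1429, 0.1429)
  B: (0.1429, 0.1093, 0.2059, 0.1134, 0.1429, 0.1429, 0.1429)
B

Both distributions are close to uniform, making this a harder comparison.

H(A) = 2.7407 bits
H(B) = 2.7788 bits

The distribution closer to uniform has higher entropy.
Answer: B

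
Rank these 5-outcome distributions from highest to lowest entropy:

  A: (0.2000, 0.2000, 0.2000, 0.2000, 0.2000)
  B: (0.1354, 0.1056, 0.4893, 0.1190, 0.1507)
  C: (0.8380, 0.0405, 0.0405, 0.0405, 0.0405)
A > B > C

Key insight: Entropy is maximized by uniform distributions and minimized by concentrated distributions.

- Uniform distributions have maximum entropy log₂(5) = 2.3219 bits
- The more "peaked" or concentrated a distribution, the lower its entropy

Entropies:
  H(A) = 2.3219 bits
  H(B) = 2.0146 bits
  H(C) = 0.9631 bits

Ranking: A > B > C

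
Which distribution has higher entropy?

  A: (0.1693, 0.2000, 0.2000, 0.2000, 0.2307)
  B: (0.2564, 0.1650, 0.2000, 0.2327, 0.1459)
A

Both distributions are close to uniform, making this a harder comparison.

H(A) = 2.3151 bits
H(B) = 2.2914 bits

The distribution closer to uniform has higher entropy.
Answer: A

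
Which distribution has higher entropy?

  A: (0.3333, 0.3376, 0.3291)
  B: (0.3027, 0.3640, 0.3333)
A

Both distributions are close to uniform, making this a harder comparison.

H(A) = 1.5849 bits
H(B) = 1.5809 bits

The distribution closer to uniform has higher entropy.
Answer: A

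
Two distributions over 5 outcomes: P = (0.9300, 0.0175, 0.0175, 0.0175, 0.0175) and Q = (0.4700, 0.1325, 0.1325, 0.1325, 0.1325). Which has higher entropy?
Q

P is highly concentrated on one outcome (93%), making it nearly deterministic. Q spreads its mass more evenly (max 47%). The more spread-out distribution has higher entropy: H(P) ≈ 0.506 bits, H(Q) ≈ 2.057 bits.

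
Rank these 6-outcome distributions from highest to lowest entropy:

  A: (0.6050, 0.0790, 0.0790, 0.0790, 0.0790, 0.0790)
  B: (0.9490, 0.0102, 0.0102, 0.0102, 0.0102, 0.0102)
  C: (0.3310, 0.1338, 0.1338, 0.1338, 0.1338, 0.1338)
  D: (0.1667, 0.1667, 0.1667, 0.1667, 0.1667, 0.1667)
D > C > A > B

Key insight: Entropy is maximized by uniform distributions and minimized by concentrated distributions.

Entropies:
  H(A) = 1.8851 bits
  H(B) = 0.4090 bits
  H(C) = 2.4693 bits
  H(D) = 2.5850 bits

Ranking: D > C > A > B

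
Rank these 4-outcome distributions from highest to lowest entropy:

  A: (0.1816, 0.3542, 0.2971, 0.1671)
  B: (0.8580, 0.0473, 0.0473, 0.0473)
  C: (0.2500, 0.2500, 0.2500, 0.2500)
C > A > B

Key insight: Entropy is maximized by uniform distributions and minimized by concentrated distributions.

- Uniform distributions have maximum entropy log₂(4) = 2.0000 bits
- The more "peaked" or concentrated a distribution, the lower its entropy

Entropies:
  H(A) = 1.9288 bits
  H(B) = 0.8145 bits
  H(C) = 2.0000 bits

Ranking: C > A > B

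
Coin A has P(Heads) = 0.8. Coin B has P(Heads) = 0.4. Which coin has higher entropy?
B

For binary distributions, entropy is maximized at p=0.5 and decreases as p moves toward 0 or 1.

H(A) = H(0.8) = 0.7219 bits
H(B) = H(0.4) = 0.9710 bits

Distribution B (p=0.4) is closer to uniform (p=0.5), so it has higher entropy.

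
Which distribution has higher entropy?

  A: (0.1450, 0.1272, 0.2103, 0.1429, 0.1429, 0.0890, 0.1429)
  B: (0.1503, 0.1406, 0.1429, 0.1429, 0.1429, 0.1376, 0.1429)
B

Both distributions are close to uniform, making this a harder comparison.

H(A) = 2.7691 bits
H(B) = 2.8069 bits

The distribution closer to uniform has higher entropy.
Answer: B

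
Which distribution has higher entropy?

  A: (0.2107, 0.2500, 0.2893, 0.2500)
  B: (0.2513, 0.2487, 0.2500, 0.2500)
B

Both distributions are close to uniform, making this a harder comparison.

H(A) = 1.9911 bits
H(B) = 2.0000 bits

The distribution closer to uniform has higher entropy.
Answer: B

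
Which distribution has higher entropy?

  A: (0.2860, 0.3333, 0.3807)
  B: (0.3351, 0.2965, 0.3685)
B

Both distributions are close to uniform, making this a harder comparison.

H(A) = 1.5752 bits
H(B) = 1.5793 bits

The distribution closer to uniform has higher entropy.
Answer: B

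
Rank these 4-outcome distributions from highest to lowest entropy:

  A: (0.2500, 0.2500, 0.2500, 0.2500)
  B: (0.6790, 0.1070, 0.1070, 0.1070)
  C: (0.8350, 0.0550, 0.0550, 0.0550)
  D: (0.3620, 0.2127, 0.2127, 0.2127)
A > D > B > C

Key insight: Entropy is maximized by uniform distributions and minimized by concentrated distributions.

Entropies:
  H(A) = 2.0000 bits
  H(B) = 1.4142 bits
  H(C) = 0.9077 bits
  H(D) = 1.9555 bits

Ranking: A > D > B > C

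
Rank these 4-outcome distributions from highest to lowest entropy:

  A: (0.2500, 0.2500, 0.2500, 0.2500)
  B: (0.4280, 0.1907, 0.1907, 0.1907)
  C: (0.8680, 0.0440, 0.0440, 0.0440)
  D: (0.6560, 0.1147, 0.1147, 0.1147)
A > B > D > C

Key insight: Entropy is maximized by uniform distributions and minimized by concentrated distributions.

Entropies:
  H(A) = 2.0000 bits
  H(B) = 1.8916 bits
  H(C) = 0.7721 bits
  H(D) = 1.4738 bits

Ranking: A > B > D > C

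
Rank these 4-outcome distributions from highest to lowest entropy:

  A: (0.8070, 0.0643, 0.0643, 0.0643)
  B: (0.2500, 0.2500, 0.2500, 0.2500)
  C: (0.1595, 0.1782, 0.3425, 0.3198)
B > C > A

Key insight: Entropy is maximized by uniform distributions and minimized by concentrated distributions.

- Uniform distributions have maximum entropy log₂(4) = 2.0000 bits
- The more "peaked" or concentrated a distribution, the lower its entropy

Entropies:
  H(A) = 1.0136 bits
  H(B) = 2.0000 bits
  H(C) = 1.9213 bits

Ranking: B > C > A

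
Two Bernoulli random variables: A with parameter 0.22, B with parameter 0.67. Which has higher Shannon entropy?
B

For binary distributions, entropy is maximized at p=0.5 and decreases as p moves toward 0 or 1.

H(A) = H(0.22) = 0.7602 bits
H(B) = H(0.67) = 0.9149 bits

Distribution B (p=0.67) is closer to uniform (p=0.5), so it has higher entropy.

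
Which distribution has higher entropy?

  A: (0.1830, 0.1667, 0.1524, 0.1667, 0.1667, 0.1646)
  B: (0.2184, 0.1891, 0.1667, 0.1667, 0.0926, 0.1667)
A

Both distributions are close to uniform, making this a harder comparison.

H(A) = 2.5829 bits
H(B) = 2.5440 bits

The distribution closer to uniform has higher entropy.
Answer: A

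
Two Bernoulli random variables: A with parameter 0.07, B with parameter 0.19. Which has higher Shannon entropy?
B

For binary distributions, entropy is maximized at p=0.5 and decreases as p moves toward 0 or 1.

H(A) = H(0.07) = 0.3659 bits
H(B) = H(0.19) = 0.7015 bits

Distribution B (p=0.19) is closer to uniform (p=0.5), so it has higher entropy.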